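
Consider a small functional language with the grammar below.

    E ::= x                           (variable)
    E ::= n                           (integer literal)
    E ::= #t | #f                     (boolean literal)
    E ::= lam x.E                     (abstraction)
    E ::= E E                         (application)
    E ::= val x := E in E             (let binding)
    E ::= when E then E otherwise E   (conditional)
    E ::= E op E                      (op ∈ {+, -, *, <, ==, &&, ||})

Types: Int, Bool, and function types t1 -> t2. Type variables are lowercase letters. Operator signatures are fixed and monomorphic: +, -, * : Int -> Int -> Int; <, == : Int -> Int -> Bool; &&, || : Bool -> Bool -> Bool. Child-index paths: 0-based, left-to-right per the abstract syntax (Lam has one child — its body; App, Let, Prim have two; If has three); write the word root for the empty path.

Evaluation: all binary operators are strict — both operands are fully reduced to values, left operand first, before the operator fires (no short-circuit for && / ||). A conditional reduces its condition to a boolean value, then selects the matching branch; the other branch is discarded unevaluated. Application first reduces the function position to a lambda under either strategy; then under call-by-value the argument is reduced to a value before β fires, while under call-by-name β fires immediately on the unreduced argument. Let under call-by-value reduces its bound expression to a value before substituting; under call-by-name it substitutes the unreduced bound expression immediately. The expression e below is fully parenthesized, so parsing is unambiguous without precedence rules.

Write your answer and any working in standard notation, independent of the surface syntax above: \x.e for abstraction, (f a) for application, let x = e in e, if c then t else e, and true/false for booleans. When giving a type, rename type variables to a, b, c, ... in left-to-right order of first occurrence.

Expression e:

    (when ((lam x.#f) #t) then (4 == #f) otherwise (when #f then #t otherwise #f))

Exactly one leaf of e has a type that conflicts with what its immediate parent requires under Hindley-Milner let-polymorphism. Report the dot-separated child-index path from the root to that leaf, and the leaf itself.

Derivation:
\x._ : a -> Bool
  unify a -> Bool ~ Bool -> b
  unify a ~ Bool
  unify Bool ~ b
_ _ : Bool
  unify Bool ~ Bool
  unify Int ~ Int
  unify Bool ~ Int
  FAIL: mismatch Bool ~ Int

Answer: 1.1 : false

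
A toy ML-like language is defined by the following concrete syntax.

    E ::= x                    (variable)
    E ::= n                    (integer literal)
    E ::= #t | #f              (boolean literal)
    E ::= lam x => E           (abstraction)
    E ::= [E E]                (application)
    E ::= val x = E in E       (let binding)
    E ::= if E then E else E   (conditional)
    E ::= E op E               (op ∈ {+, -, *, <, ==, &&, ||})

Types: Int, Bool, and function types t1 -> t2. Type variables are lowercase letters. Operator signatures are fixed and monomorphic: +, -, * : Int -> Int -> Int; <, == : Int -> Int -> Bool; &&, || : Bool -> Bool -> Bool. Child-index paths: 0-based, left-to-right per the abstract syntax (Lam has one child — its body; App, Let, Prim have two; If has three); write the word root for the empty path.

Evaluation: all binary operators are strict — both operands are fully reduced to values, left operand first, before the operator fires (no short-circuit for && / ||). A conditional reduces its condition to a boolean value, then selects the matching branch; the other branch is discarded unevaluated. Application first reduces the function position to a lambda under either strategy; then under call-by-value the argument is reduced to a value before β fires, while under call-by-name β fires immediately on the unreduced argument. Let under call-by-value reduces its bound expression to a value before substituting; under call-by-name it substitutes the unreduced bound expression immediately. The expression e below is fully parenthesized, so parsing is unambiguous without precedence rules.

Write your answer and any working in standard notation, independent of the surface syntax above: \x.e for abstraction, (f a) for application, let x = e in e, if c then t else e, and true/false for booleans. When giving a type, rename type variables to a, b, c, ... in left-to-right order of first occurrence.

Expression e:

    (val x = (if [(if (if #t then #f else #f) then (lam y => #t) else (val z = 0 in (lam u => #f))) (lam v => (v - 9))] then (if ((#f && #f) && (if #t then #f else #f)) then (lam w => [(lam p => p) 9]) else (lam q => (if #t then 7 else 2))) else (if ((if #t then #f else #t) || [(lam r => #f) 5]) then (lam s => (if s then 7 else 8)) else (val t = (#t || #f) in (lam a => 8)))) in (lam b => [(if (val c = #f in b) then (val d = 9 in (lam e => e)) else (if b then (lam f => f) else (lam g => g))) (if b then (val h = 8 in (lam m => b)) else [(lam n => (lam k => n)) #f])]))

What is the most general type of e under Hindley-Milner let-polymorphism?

Answer: Bool -> a -> Bool

Trace:
  unify Bool ~ Bool
  unify Bool ~ Bool
  unify Bool ~ Bool
\y._ : a -> Bool
let z : Int
\u._ : b -> Bool
  unify a -> Bool ~ b -> Bool
  unify a ~ b
  unify Bool ~ Bool
v : c
  unify c ~ Int
  unify Int ~ Int
\v._ : Int -> Int
  unify b -> Bool ~ (Int -> Int) -> d
  unify b ~ Int -> Int
  unify Bool ~ d
_ _ : Bool
  unify Bool ~ Bool
  unify Bool ~ Bool
  unify Bool ~ Bool
  unify Bool ~ Bool
  unify Bool ~ Bool
  unify Bool ~ Bool
  unify Bool ~ Bool
  unify Bool ~ Bool
p : f
\p._ : f -> f
  unify f -> f ~ Int -> g
  unify f ~ Int
  unify Int ~ g
_ _ : Int
\w._ : e -> Int
  unify Bool ~ Bool
  unify Int ~ Int
\q._ : h -> Int
  unify e -> Int ~ h -> Int
  unify e ~ h
  unify Int ~ Int
  unify Bool ~ Bool
  unify Bool ~ Bool
  unify Bool ~ Bool
\r._ : i -> Bool
  unify i -> Bool ~ Int -> j
  unify i ~ Int
  unify Bool ~ j
_ _ : Bool
  unify Bool ~ Bool
  unify Bool ~ Bool
s : k
  unify k ~ Bool
  unify Int ~ Int
\s._ : Bool -> Int
  unify Bool ~ Bool
  unify Bool ~ Bool
let t : Bool
\a._ : l -> Int
  unify Bool -> Int ~ l -> Int
  unify Bool ~ l
  unify Int ~ Int
  unify h -> Int ~ Bool -> Int
  unify h ~ Bool
  unify Int ~ Int
let x : Bool -> Int
let c : Bool
b : m
  unify m ~ Bool
let d : Int
e : n
\e._ : n -> n
b : Bool
  unify Bool ~ Bool
f : o
\f._ : o -> o
g : p
\g._ : p -> p
  unify o -> o ~ p -> p
  unify o ~ p
  unify p ~ p
  unify n -> n ~ p -> p
  unify n ~ p
  unify p ~ p
b : Bool
  unify Bool ~ Bool
let h : Int
b : Bool
\m._ : q -> Bool
n : r
\k._ : s -> r
\n._ : r -> s -> r
  unify r -> s -> r ~ Bool -> t
  unify r ~ Bool
  unify s -> Bool ~ t
_ _ : s -> Bool
  unify q -> Bool ~ s -> Bool
  unify q ~ s
  unify Bool ~ Bool
  unify p -> p ~ (s -> Bool) -> u
  unify p ~ s -> Bool
  unify s -> Bool ~ u
_ _ : s -> Bool
\b._ : Bool -> s -> Bool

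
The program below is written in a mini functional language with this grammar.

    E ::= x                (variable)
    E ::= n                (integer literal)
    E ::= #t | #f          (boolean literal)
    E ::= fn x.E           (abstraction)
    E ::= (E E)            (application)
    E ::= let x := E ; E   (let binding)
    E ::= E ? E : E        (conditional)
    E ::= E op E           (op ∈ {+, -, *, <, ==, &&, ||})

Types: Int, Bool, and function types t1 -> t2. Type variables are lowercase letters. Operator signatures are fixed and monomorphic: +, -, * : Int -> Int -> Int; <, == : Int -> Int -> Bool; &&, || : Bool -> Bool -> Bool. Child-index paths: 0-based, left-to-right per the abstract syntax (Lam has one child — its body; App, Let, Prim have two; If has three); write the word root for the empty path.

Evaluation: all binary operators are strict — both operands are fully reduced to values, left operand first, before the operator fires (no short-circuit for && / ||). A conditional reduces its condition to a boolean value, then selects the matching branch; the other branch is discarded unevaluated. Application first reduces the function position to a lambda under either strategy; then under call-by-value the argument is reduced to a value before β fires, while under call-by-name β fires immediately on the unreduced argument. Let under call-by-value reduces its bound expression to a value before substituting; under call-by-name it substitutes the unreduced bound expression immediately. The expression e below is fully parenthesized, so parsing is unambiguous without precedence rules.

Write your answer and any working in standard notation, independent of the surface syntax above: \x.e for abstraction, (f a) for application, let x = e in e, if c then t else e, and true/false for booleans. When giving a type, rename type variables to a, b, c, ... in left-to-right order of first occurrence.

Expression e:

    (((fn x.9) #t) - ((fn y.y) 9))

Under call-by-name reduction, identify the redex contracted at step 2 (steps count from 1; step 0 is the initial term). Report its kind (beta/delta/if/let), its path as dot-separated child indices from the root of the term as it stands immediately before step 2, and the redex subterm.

Answer: beta at 1 : ((\y.y) 9)

Working:
step 0: (((\x.9) true) - ((\y.y) 9))
step 1: [beta@0] (9 - ((\y.y) 9))
step 2: [beta@1] (9 - 9)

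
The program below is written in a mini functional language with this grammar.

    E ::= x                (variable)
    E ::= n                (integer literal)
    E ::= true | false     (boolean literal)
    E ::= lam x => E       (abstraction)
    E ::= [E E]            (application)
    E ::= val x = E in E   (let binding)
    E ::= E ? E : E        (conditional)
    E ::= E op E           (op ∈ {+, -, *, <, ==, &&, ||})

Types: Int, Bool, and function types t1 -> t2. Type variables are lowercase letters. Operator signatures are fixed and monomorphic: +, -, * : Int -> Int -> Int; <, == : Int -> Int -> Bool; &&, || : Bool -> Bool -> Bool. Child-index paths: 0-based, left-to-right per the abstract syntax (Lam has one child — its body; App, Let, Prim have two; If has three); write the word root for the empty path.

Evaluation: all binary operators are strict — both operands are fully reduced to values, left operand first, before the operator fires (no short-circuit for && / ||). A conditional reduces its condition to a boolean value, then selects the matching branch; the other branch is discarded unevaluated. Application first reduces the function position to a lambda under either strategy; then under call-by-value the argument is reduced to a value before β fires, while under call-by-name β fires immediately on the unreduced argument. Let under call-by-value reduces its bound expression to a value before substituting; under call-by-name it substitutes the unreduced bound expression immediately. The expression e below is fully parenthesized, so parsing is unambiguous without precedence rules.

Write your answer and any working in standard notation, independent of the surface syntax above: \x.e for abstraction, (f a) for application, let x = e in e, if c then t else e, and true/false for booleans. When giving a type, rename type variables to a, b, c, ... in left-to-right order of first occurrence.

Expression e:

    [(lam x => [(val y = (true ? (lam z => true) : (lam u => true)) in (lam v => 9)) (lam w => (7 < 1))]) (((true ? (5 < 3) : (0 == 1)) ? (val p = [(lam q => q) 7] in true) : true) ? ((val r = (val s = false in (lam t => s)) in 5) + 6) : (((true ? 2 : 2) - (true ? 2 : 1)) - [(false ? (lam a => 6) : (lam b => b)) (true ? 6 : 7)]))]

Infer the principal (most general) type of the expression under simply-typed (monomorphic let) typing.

Trace:
  unify Bool ~ Bool
\z._ : b -> Bool
\u._ : c -> Bool
  unify b -> Bool ~ c -> Bool
  unify b ~ c
  unify Bool ~ Bool
let y : c -> Bool
\v._ : d -> Int
  unify Int ~ Int
  unify Int ~ Int
\w._ : e -> Bool
  unify d -> Int ~ (e -> Bool) -> f
  unify d ~ e -> Bool
  unify Int ~ f
_ _ : Int
\x._ : a -> Int
  unify Bool ~ Bool
  unify Int ~ Int
  unify Int ~ Int
  unify Int ~ Int
  unify Int ~ Int
  unify Bool ~ Bool
  unify Bool ~ Bool
q : g
\q._ : g -> g
  unify g -> g ~ Int -> h
  unify g ~ Int
  unify Int ~ h
_ _ : Int
let p : Int
  unify Bool ~ Bool
  unify Bool ~ Bool
let s : Bool
s : Bool
\t._ : i -> Bool
let r : i -> Bool
  unify Int ~ Int
  unify Int ~ Int
  unify Bool ~ Bool
  unify Int ~ Int
  unify Int ~ Int
  unify Bool ~ Bool
  unify Int ~ Int
  unify Int ~ Int
  unify Int ~ Int
  unify Bool ~ Bool
\a._ : j -> Int
b : k
\b._ : k -> k
  unify j -> Int ~ k -> k
  unify j ~ k
  unify Int ~ k
  unify Bool ~ Bool
  unify Int ~ Int
  unify Int -> Int ~ Int -> l
  unify Int ~ Int
  unify Int ~ l
_ _ : Int
  unify Int ~ Int
  unify Int ~ Int
  unify a -> Int ~ Int -> m
  unify a ~ Int
  unify Int ~ m
_ _ : Int

Answer: Int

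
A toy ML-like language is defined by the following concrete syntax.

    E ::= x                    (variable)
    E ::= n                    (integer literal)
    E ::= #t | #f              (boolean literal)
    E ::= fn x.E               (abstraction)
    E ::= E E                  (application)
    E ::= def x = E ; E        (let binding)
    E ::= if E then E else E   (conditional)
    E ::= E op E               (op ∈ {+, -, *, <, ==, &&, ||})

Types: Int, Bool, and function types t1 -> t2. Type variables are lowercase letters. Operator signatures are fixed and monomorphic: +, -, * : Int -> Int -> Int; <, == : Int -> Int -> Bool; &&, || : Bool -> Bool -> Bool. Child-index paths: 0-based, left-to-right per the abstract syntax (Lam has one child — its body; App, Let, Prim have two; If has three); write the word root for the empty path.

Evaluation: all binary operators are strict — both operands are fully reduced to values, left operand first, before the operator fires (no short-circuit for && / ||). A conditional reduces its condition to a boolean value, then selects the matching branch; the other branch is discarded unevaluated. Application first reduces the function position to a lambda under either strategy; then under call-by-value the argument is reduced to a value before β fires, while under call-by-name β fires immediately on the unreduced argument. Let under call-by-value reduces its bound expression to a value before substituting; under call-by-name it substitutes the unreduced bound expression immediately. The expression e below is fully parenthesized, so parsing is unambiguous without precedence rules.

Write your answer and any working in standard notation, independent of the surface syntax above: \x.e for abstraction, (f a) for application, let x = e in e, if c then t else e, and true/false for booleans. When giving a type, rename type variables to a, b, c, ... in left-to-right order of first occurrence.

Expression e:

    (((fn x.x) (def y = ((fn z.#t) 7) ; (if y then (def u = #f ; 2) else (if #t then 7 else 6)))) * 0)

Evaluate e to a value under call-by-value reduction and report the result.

Answer: 0

Working:
step 0: (((\x.x) (let y = ((\z.true) 7) in (if y then (let u = false in 2) else (if true then 7 else 6)))) * 0)
step 1: [beta@0.1.0] (((\x.x) (let y = true in (if y then (let u = false in 2) else (if true then 7 else 6)))) * 0)
step 2: [let@0.1] (((\x.x) (if true then (let u = false in 2) else (if true then 7 else 6))) * 0)
step 3: [if@0.1] (((\x.x) (let u = false in 2)) * 0)
step 4: [let@0.1] (((\x.x) 2) * 0)
step 5: [beta@0] (2 * 0)
step 6: [delta@root] 0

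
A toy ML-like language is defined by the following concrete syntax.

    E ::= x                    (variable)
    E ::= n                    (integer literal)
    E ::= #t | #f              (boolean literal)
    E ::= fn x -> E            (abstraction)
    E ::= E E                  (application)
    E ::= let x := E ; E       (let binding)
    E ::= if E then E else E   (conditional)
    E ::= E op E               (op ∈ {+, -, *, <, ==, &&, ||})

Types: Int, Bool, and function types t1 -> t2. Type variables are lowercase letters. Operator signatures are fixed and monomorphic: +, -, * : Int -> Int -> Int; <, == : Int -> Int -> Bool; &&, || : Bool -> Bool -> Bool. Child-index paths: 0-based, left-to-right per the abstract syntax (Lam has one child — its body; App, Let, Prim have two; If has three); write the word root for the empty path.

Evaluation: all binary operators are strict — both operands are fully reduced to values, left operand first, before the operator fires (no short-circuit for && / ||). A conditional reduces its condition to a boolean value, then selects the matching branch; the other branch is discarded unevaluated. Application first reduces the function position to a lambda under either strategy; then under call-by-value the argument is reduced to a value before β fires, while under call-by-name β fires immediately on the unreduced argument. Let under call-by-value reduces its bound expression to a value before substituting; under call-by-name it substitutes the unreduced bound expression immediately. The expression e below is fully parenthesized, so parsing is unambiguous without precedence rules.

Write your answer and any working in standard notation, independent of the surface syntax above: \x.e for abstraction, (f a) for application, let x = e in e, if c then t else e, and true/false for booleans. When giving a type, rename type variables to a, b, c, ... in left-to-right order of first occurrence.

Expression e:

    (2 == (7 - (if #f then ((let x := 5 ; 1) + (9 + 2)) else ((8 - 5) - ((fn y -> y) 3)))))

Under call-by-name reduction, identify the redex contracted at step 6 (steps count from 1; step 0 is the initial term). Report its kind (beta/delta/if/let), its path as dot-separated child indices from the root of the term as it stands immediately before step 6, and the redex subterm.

Trace:
step 0: (2 == (7 - (if false then ((let x = 5 in 1) + (9 + 2)) else ((8 - 5) - ((\y.y) 3)))))
step 1: [if@1.1] (2 == (7 - ((8 - 5) - ((\y.y) 3))))
step 2: [delta@1.1.0] (2 == (7 - (3 - ((\y.y) 3))))
step 3: [beta@1.1.1] (2 == (7 - (3 - 3)))
step 4: [delta@1.1] (2 == (7 - 0))
step 5: [delta@1] (2 == 7)
step 6: [delta@root] false

Answer: delta at root : (2 == 7)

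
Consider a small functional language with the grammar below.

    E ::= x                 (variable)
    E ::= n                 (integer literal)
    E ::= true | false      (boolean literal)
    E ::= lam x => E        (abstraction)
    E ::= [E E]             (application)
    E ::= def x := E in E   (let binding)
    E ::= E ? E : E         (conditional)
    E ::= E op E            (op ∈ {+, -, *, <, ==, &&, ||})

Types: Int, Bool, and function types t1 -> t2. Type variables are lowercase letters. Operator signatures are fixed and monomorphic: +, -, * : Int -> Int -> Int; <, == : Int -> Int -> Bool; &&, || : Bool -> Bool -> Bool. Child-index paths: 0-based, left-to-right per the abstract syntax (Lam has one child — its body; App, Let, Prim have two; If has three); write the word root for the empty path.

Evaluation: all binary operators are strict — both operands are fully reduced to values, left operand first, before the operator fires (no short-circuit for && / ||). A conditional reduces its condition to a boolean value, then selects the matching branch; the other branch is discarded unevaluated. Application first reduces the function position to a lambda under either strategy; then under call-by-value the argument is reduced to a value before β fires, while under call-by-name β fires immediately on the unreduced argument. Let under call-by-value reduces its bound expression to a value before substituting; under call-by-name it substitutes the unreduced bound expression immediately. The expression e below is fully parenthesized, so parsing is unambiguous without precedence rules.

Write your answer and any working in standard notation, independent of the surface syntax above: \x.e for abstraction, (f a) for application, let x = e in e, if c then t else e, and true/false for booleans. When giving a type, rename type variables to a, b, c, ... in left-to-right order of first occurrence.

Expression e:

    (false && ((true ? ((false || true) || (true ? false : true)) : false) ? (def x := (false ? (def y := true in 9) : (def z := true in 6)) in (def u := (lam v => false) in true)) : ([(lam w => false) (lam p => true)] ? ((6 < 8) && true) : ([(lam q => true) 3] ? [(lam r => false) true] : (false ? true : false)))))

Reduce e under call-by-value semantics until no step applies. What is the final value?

Answer: false

Trace:
step 0: (false && (if (if true then ((false || true) || (if true then false else true)) else false) then (let x = (if false then (let y = true in 9) else (let z = true in 6)) in (let u = (\v.false) in true)) else (if ((\w.false) (\p.true)) then ((6 < 8) && true) else (if ((\q.true) 3) then ((\r.false) true) else (if false then true else false)))))
step 1: [if@1.0] (false && (if ((false || true) || (if true then false else true)) then (let x = (if false then (let y = true in 9) else (let z = true in 6)) in (let u = (\v.false) in true)) else (if ((\w.false) (\p.true)) then ((6 < 8) && true) else (if ((\q.true) 3) then ((\r.false) true) else (if false then true else false)))))
step 2: [delta@1.0.0] (false && (if (true || (if true then false else true)) then (let x = (if false then (let y = true in 9) else (let z = true in 6)) in (let u = (\v.false) in true)) else (if ((\w.false) (\p.true)) then ((6 < 8) && true) else (if ((\q.true) 3) then ((\r.false) true) else (if false then true else false)))))
step 3: [if@1.0.1] (false && (if (true || false) then (let x = (if false then (let y = true in 9) else (let z = true in 6)) in (let u = (\v.false) in true)) else (if ((\w.false) (\p.true)) then ((6 < 8) && true) else (if ((\q.true) 3) then ((\r.false) true) else (if false then true else false)))))
step 4: [delta@1.0] (false && (if true then (let x = (if false then (let y = true in 9) else (let z = true in 6)) in (let u = (\v.false) in true)) else (if ((\w.false) (\p.true)) then ((6 < 8) && true) else (if ((\q.true) 3) then ((\r.false) true) else (if false then true else false)))))
step 5: [if@1] (false && (let x = (if false then (let y = true in 9) else (let z = true in 6)) in (let u = (\v.false) in true)))
step 6: [if@1.0] (false && (let x = (let z = true in 6) in (let u = (\v.false) in true)))
step 7: [let@1.0] (false && (let x = 6 in (let u = (\v.false) in true)))
step 8: [let@1] (false && (let u = (\v.false) in true))
step 9: [let@1] (false && true)
step 10: [delta@root] false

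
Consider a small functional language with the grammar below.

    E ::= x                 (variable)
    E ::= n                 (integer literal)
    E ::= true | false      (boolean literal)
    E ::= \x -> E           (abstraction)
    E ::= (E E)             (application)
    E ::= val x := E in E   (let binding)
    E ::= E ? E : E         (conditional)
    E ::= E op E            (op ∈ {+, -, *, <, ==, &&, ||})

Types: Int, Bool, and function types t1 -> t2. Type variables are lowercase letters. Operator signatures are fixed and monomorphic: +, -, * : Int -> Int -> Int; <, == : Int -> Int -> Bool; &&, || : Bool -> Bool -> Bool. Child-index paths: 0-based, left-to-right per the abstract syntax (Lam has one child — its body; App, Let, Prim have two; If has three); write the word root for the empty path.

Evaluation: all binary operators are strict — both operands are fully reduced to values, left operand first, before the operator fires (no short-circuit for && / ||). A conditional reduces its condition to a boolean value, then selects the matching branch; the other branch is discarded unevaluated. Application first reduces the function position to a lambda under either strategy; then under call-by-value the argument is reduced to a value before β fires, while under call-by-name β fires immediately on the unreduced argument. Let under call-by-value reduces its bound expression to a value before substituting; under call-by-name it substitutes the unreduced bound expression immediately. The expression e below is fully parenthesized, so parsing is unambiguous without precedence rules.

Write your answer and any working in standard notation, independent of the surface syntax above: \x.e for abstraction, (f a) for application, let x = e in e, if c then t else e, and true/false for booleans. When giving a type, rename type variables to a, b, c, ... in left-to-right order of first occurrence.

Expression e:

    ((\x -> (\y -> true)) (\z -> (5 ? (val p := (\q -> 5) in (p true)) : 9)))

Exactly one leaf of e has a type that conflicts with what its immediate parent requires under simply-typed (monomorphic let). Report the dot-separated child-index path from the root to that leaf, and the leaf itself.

Answer: 1.0.0 : 5

Working:
\y._ : b -> Bool
\x._ : a -> b -> Bool
  unify Int ~ Bool
  FAIL: mismatch Int ~ Bool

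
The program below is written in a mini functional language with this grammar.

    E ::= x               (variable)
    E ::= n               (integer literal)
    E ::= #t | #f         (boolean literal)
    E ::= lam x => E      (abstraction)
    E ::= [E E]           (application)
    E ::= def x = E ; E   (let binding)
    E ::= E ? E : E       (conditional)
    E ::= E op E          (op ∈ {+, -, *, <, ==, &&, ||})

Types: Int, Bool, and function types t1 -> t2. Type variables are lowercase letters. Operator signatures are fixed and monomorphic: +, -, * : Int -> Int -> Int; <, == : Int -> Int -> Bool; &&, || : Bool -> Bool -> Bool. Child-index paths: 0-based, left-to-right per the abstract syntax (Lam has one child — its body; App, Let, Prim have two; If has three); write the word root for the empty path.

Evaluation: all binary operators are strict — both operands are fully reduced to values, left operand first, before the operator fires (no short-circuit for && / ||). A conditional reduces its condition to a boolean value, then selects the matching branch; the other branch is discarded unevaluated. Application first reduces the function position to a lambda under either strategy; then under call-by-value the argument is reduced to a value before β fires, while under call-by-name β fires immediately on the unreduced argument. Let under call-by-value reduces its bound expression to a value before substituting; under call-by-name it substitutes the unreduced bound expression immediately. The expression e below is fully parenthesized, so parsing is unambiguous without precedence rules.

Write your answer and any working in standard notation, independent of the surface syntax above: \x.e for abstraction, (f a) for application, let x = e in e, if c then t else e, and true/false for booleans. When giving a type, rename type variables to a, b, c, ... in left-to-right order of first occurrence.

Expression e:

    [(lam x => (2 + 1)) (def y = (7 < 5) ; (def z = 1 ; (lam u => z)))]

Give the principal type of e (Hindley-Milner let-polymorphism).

Answer: Int

Derivation:
  unify Int ~ Int
  unify Int ~ Int
\x._ : a -> Int
  unify Int ~ Int
  unify Int ~ Int
let y : Bool
let z : Int
z : Int
\u._ : b -> Int
  unify a -> Int ~ (b -> Int) -> c
  unify a ~ b -> Int
  unify Int ~ c
_ _ : Int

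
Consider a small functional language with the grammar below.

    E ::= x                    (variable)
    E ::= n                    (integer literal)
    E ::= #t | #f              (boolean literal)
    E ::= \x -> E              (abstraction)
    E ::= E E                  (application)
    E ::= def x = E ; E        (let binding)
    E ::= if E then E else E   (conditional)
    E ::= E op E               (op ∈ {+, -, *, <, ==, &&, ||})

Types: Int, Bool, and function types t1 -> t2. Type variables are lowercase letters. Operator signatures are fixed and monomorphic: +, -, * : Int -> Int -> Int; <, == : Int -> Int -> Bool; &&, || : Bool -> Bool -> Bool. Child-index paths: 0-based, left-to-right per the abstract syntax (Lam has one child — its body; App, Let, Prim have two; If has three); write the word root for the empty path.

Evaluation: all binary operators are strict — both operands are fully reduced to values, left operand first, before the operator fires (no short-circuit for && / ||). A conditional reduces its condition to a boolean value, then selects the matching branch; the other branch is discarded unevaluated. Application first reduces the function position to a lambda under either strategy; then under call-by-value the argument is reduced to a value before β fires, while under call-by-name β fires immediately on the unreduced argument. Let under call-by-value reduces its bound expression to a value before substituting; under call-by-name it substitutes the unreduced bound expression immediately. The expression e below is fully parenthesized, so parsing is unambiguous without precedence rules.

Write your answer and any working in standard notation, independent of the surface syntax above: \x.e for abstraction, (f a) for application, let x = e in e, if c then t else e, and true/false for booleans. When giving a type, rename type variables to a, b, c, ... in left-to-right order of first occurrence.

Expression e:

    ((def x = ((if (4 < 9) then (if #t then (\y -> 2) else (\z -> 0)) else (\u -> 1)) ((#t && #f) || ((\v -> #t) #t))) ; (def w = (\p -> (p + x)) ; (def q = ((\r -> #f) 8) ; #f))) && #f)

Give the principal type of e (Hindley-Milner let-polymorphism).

Answer: Bool

Trace:
  unify Int ~ Int
  unify Int ~ Int
  unify Bool ~ Bool
  unify Bool ~ Bool
\y._ : a -> Int
\z._ : b -> Int
  unify a -> Int ~ b -> Int
  unify a ~ b
  unify Int ~ Int
\u._ : c -> Int
  unify b -> Int ~ c -> Int
  unify b ~ c
  unify Int ~ Int
  unify Bool ~ Bool
  unify Bool ~ Bool
  unify Bool ~ Bool
\v._ : d -> Bool
  unify d -> Bool ~ Bool -> e
  unify d ~ Bool
  unify Bool ~ e
_ _ : Bool
  unify Bool ~ Bool
  unify c -> Int ~ Bool -> f
  unify c ~ Bool
  unify Int ~ f
_ _ : Int
let x : Int
p : g
  unify g ~ Int
x : Int
  unify Int ~ Int
\p._ : Int -> Int
let w : Int -> Int
\r._ : h -> Bool
  unify h -> Bool ~ Int -> i
  unify h ~ Int
  unify Bool ~ i
_ _ : Bool
let q : Bool
  unify Bool ~ Bool
  unify Bool ~ Bool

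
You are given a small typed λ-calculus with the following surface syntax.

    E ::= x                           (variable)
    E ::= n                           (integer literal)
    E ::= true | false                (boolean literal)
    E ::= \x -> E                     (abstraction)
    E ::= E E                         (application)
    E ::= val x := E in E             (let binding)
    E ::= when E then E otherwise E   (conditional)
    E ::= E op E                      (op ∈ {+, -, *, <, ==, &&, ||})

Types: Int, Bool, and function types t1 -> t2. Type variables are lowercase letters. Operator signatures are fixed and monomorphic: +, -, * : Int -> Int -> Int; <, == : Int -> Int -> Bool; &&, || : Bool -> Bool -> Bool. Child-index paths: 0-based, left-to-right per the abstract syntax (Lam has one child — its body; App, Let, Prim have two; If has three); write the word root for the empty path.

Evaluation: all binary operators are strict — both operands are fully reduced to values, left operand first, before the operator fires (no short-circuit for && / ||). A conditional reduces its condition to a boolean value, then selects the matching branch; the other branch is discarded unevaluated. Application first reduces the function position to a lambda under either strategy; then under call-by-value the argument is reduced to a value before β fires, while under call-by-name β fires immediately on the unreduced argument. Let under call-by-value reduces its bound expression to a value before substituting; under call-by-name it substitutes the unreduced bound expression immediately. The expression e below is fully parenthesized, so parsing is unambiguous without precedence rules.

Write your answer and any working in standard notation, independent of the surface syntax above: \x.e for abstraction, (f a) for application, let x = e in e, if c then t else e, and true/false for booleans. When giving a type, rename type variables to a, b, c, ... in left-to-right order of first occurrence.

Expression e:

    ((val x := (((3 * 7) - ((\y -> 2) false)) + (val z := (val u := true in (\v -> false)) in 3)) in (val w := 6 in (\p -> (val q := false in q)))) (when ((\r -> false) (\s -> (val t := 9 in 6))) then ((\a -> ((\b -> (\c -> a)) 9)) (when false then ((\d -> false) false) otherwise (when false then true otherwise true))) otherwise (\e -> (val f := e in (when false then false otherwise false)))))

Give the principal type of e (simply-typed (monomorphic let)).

Working:
  unify Int ~ Int
  unify Int ~ Int
  unify Int ~ Int
\y._ : a -> Int
  unify a -> Int ~ Bool -> b
  unify a ~ Bool
  unify Int ~ b
_ _ : Int
  unify Int ~ Int
  unify Int ~ Int
let u : Bool
\v._ : c -> Bool
let z : c -> Bool
  unify Int ~ Int
let x : Int
let w : Int
let q : Bool
q : Bool
\p._ : d -> Bool
\r._ : e -> Bool
let t : Int
\s._ : f -> Int
  unify e -> Bool ~ (f -> Int) -> g
  unify e ~ f -> Int
  unify Bool ~ g
_ _ : Bool
  unify Bool ~ Bool
a : h
\c._ : j -> h
\b._ : i -> j -> h
  unify i -> j -> h ~ Int -> k
  unify i ~ Int
  unify j -> h ~ k
_ _ : j -> h
\a._ : h -> j -> h
  unify Bool ~ Bool
\d._ : l -> Bool
  unify l -> Bool ~ Bool -> m
  unify l ~ Bool
  unify Bool ~ m
_ _ : Bool
  unify Bool ~ Bool
  unify Bool ~ Bool
  unify Bool ~ Bool
  unify h -> j -> h ~ Bool -> n
  unify h ~ Bool
  unify j -> Bool ~ n
_ _ : j -> Bool
e : o
let f : o
  unify Bool ~ Bool
  unify Bool ~ Bool
\e._ : o -> Bool
  unify j -> Bool ~ o -> Bool
  unify j ~ o
  unify Bool ~ Bool
  unify d -> Bool ~ (o -> Bool) -> p
  unify d ~ o -> Bool
  unify Bool ~ p
_ _ : Bool

Answer: Bool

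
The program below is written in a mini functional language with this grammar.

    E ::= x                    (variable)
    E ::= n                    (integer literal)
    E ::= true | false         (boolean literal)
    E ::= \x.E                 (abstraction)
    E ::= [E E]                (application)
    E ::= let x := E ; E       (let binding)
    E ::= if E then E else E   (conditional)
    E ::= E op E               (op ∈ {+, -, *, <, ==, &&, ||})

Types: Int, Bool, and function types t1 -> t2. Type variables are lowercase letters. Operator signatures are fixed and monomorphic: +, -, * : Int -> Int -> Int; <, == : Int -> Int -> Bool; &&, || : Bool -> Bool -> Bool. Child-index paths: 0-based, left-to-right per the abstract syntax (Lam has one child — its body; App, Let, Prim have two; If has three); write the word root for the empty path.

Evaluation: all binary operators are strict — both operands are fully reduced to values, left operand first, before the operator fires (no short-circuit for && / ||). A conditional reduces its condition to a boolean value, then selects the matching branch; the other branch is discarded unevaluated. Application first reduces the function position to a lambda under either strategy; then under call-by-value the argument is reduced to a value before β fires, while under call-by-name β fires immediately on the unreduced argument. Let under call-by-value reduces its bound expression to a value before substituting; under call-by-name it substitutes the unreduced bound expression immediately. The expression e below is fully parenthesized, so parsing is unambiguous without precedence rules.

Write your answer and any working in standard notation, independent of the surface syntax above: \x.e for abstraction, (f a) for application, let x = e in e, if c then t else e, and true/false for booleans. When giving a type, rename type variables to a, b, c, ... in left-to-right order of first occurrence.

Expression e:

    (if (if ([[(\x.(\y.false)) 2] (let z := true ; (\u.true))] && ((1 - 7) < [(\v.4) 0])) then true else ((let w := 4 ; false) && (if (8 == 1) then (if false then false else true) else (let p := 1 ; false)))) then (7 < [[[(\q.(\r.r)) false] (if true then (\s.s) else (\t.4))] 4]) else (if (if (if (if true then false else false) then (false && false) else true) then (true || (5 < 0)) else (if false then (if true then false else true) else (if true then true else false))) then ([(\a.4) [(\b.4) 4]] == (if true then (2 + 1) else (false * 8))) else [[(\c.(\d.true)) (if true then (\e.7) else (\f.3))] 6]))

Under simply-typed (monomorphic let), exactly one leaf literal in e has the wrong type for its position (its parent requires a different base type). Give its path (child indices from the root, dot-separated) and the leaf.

Answer: 2.1.1.2.0 : false

Trace:
\y._ : b -> Bool
\x._ : a -> b -> Bool
  unify a -> b -> Bool ~ Int -> c
  unify a ~ Int
  unify b -> Bool ~ c
_ _ : b -> Bool
let z : Bool
\u._ : d -> Bool
  unify b -> Bool ~ (d -> Bool) -> e
  unify b ~ d -> Bool
  unify Bool ~ e
_ _ : Bool
  unify Bool ~ Bool
  unify Int ~ Int
  unify Int ~ Int
  unify Int ~ Int
\v._ : f -> Int
  unify f -> Int ~ Int -> g
  unify f ~ Int
  unify Int ~ g
_ _ : Int
  unify Int ~ Int
  unify Bool ~ Bool
  unify Bool ~ Bool
let w : Int
  unify Bool ~ Bool
  unify Int ~ Int
  unify Int ~ Int
  unify Bool ~ Bool
  unify Bool ~ Bool
  unify Bool ~ Bool
let p : Int
  unify Bool ~ Bool
  unify Bool ~ Bool
  unify Bool ~ Bool
  unify Bool ~ Bool
  unify Int ~ Int
r : i
\r._ : i -> i
\q._ : h -> i -> i
  unify h -> i -> i ~ Bool -> j
  unify h ~ Bool
  unify i -> i ~ j
_ _ : i -> i
  unify Bool ~ Bool
s : k
\s._ : k -> k
\t._ : l -> Int
  unify k -> k ~ l -> Int
  unify k ~ l
  unify l ~ Int
  unify i -> i ~ (Int -> Int) -> m
  unify i ~ Int -> Int
  unify Int -> Int ~ m
_ _ : Int -> Int
  unify Int -> Int ~ Int -> n
  unify Int ~ Int
  unify Int ~ n
_ _ : Int
  unify Int ~ Int
  unify Bool ~ Bool
  unify Bool ~ Bool
  unify Bool ~ Bool
  unify Bool ~ Bool
  unify Bool ~ Bool
  unify Bool ~ Bool
  unify Bool ~ Bool
  unify Bool ~ Bool
  unify Int ~ Int
  unify Int ~ Int
  unify Bool ~ Bool
  unify Bool ~ Bool
  unify Bool ~ Bool
  unify Bool ~ Bool
  unify Bool ~ Bool
  unify Bool ~ Bool
  unify Bool ~ Bool
  unify Bool ~ Bool
  unify Bool ~ Bool
\a._ : o -> Int
\b._ : p -> Int
  unify p -> Int ~ Int -> q
  unify p ~ Int
  unify Int ~ q
_ _ : Int
  unify o -> Int ~ Int -> r
  unify o ~ Int
  unify Int ~ r
_ _ : Int
  unify Int ~ Int
  unify Bool ~ Bool
  unify Int ~ Int
  unify Int ~ Int
  unify Bool ~ Int
  FAIL: mismatch Bool ~ Int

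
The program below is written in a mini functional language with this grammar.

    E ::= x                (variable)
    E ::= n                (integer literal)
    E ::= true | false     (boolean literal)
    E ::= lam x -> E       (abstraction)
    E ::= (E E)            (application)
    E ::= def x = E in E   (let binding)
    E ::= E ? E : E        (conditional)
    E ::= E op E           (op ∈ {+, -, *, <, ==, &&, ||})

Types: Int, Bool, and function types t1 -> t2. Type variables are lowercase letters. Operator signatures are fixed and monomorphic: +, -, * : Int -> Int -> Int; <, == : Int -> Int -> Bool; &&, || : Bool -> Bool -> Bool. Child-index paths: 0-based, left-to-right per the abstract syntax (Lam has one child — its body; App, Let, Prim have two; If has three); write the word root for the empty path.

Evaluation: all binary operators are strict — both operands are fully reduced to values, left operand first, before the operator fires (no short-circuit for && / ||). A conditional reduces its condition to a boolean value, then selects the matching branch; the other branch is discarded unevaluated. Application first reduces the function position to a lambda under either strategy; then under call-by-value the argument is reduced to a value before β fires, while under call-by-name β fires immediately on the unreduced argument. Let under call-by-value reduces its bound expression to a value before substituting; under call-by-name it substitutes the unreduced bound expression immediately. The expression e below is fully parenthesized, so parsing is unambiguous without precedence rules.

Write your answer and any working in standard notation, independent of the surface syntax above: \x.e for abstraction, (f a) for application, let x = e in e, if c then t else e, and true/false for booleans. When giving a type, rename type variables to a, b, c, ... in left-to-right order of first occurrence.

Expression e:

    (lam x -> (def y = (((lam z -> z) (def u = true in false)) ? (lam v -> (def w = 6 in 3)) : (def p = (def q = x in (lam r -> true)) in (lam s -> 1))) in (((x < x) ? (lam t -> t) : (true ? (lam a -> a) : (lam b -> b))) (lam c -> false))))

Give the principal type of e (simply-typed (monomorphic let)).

Answer: Int -> a -> Bool

Working:
z : b
\z._ : b -> b
let u : Bool
  unify b -> b ~ Bool -> c
  unify b ~ Bool
  unify Bool ~ c
_ _ : Bool
  unify Bool ~ Bool
let w : Int
\v._ : d -> Int
x : a
let q : a
\r._ : e -> Bool
let p : e -> Bool
\s._ : f -> Int
  unify d -> Int ~ f -> Int
  unify d ~ f
  unify Int ~ Int
let y : f -> Int
x : a
  unify a ~ Int
x : Int
  unify Int ~ Int
  unify Bool ~ Bool
t : g
\t._ : g -> g
  unify Bool ~ Bool
a : h
\a._ : h -> h
b : i
\b._ : i -> i
  unify h -> h ~ i -> i
  unify h ~ i
  unify i ~ i
  unify g -> g ~ i -> i
  unify g ~ i
  unify i ~ i
\c._ : j -> Bool
  unify i -> i ~ (j -> Bool) -> k
  unify i ~ j -> Bool
  unify j -> Bool ~ k
_ _ : j -> Bool
\x._ : Int -> j -> Bool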